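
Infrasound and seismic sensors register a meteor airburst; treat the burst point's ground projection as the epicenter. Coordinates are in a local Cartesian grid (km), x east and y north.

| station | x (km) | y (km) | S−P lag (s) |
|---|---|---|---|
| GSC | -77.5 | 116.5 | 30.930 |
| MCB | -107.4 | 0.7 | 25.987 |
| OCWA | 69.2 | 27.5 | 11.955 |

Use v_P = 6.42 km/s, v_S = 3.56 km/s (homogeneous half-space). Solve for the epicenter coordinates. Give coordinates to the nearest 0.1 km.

89.3 km east, -65.9 km north

Distance from S−P lag: d = Δt · v_P v_S / (v_P − v_S) = Δt · (6.42·3.56)/(6.42−3.56) ≈ 7.9913·Δt.
So d_GSC = 247.17, d_MCB = 207.67, d_OCWA = 95.54 km.
Circle about each station: (x + 77.5)² + (y − 116.5)² = 247.17²; (x + 107.4)² + (y − 0.7)² = 207.67²; (x − 69.2)² + (y − 27.5)² = 95.54².
Subtracting pairs of circle equations eliminates x²+y² and gives linear equations (the radical axes):
-59.8 x − 231.6 y = 9922.93
293.4 x − 178.0 y = 37931.51
Solving the 2×2 system: x ≈ 89.3, y ≈ -65.9 km.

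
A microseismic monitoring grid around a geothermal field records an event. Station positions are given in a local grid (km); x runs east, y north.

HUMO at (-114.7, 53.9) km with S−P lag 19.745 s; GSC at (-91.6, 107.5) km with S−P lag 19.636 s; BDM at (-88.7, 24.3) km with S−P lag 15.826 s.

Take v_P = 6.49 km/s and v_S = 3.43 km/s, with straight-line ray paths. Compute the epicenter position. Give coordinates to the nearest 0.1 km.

(26.4, 27.0)

Distance from S−P lag: d = Δt · v_P v_S / (v_P − v_S) = Δt · (6.49·3.43)/(6.49−3.43) ≈ 7.2747·Δt.
So d_HUMO = 143.64, d_GSC = 142.85, d_BDM = 115.13 km.
Circle about each station: (x + 114.7)² + (y − 53.9)² = 143.64²; (x + 91.6)² + (y − 107.5)² = 142.85²; (x + 88.7)² + (y − 24.3)² = 115.13².
Subtracting the HUMO equation from the GSC and BDM equations removes the quadratic terms:
46.2 x + 107.2 y = 4111.84
52.0 x − 59.2 y = -225.59
Solving the 2×2 system: x ≈ 26.4, y ≈ 27.0 km.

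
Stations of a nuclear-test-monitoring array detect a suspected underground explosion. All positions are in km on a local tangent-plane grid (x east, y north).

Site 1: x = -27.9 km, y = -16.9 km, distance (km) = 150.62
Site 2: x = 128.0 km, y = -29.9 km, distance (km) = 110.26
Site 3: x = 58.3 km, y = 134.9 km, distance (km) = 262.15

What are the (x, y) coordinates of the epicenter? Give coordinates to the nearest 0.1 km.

Circle about each station: (x + 27.9)² + (y + 16.9)² = 150.62²; (x − 128.0)² + (y + 29.9)² = 110.26²; (x − 58.3)² + (y − 134.9)² = 262.15².
Subtracting the Site 1 equation from the Site 2 and Site 3 equations removes the quadratic terms:
311.8 x − 26.0 y = 26743.11
172.4 x + 303.6 y = -25503.36
Solving the 2×2 system: x ≈ 75.2, y ≈ -126.7 km.

(75.2, -126.7)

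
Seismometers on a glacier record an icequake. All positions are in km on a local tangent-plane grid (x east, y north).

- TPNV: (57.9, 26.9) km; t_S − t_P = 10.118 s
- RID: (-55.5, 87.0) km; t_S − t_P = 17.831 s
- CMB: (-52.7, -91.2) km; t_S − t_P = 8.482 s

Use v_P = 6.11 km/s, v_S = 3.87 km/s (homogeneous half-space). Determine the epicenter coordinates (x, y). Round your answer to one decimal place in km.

(35.8, -77.6)

Distance from S−P lag: d = Δt · v_P v_S / (v_P − v_S) = Δt · (6.11·3.87)/(6.11−3.87) ≈ 10.5561·Δt.
So d_TPNV = 106.81, d_RID = 188.23, d_CMB = 89.54 km.
Circle about each station: (x − 57.9)² + (y − 26.9)² = 106.81²; (x + 55.5)² + (y − 87.0)² = 188.23²; (x + 52.7)² + (y + 91.2)² = 89.54².
Subtracting pairs of circle equations eliminates x²+y² and gives linear equations (the radical axes):
-226.8 x + 120.2 y = -17448.93
-221.2 x − 236.2 y = 10409.67
Solving the 2×2 system: x ≈ 35.8, y ≈ -77.6 km.
Check against TPNV (with the unrounded x, y): √((x − 57.9)²+(y − 26.9)²) = 106.81 ≈ 106.81 km. ✓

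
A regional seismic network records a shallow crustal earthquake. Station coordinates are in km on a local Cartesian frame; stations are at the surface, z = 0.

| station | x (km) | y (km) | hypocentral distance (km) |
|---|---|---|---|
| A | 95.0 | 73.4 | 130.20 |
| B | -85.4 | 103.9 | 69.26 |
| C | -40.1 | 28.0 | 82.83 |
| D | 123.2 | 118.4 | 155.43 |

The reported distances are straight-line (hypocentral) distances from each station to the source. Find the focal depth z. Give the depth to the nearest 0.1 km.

Each station gives a sphere (x−x_i)² + (y−y_i)² + z² = d_i² (stations at z=0).
Subtracting the A sphere from B and C: z² cancels, leaving linear equations in x and y:
-360.8 x + 61.0 y = 15830.90
-270.2 x − 90.8 y = -1929.32
Solving: x ≈ -26.801, y ≈ 101.002 km (keep extra digits for the depth step; rounded: -26.8, 101.0).
Then from the A sphere: z² = 130.20² − (x − 95.0)² − (y − 73.4)² with x = -26.801, y = 101.002, so z ≈ 36.806 ≈ 36.8 km.
Check against D (with the unrounded solution): distance 155.43 ≈ 155.43 km. ✓

36.8 km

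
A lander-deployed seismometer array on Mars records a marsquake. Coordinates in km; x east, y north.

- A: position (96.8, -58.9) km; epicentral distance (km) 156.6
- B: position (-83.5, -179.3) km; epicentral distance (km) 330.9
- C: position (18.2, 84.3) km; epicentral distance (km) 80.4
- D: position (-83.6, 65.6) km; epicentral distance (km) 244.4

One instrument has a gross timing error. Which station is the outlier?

D

Solve using three stations at a time. Using A, B, C (subtract circle equations pairwise → linear system) gives (x, y) ≈ (97.5, 97.7).
Distances from that point to each station vs reported:
  A: calculated 156.6 vs reported 156.6 → residual 0.0 km
  B: calculated 330.9 vs reported 330.9 → residual 0.0 km
  C: calculated 80.4 vs reported 80.4 → residual 0.0 km
  D: calculated 183.9 vs reported 244.4 → residual 60.5 km
A, B, C are mutually consistent (residuals ≈ 0); D is off by 60.5 km.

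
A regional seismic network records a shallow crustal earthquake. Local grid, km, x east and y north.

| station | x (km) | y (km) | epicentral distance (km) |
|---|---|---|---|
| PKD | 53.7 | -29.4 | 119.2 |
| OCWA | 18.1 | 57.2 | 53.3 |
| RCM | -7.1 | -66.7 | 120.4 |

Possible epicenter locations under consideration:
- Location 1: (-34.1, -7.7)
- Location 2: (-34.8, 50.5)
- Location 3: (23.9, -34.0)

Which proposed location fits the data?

Location 2

For each candidate, compare |candidate − station| to the reported distance:
Location 1: residuals PKD 28.8, OCWA 30.0, RCM 55.5 → max 55.5 km
Location 2: residuals PKD 0.0, OCWA 0.0, RCM 0.0 → max 0.0 km
Location 3: residuals PKD 89.0, OCWA 38.1, RCM 75.3 → max 89.0 km
Only Location 2 has all residuals ≈ 0.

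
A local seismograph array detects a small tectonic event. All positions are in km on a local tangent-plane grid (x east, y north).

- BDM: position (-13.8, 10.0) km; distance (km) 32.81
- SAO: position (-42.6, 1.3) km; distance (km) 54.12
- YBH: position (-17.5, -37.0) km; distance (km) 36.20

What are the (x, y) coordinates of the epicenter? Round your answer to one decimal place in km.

Circle about each station: (x + 13.8)² + (y − 10.0)² = 32.81²; (x + 42.6)² + (y − 1.3)² = 54.12²; (x + 17.5)² + (y + 37.0)² = 36.20².
Subtracting the BDM equation from the SAO and YBH equations removes the quadratic terms:
-57.6 x − 17.4 y = -326.47
-7.4 x − 94.0 y = 1150.87
Solving the 2×2 system: x ≈ 9.6, y ≈ -13.0 km.
Check against BDM (with the unrounded x, y): √((x + 13.8)²+(y − 10.0)²) = 32.81 ≈ 32.81 km. ✓

9.6 km east, -13.0 km north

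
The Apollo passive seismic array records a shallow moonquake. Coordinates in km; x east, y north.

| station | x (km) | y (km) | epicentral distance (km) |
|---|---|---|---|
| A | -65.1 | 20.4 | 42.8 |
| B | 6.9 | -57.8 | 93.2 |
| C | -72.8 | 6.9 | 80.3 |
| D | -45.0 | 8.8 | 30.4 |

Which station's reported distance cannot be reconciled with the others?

C

Solve using three stations at a time. Using A, B, D (subtract circle equations pairwise → linear system) gives (x, y) ≈ (-23.3, 30.4).
Distances from that point to each station vs reported:
  A: calculated 43.0 vs reported 42.8 → residual 0.2 km
  B: calculated 93.3 vs reported 93.2 → residual 0.1 km
  C: calculated 54.8 vs reported 80.3 → residual 25.5 km
  D: calculated 30.6 vs reported 30.4 → residual 0.2 km
A, B, D are mutually consistent (residuals ≈ 0); C is off by 25.5 km.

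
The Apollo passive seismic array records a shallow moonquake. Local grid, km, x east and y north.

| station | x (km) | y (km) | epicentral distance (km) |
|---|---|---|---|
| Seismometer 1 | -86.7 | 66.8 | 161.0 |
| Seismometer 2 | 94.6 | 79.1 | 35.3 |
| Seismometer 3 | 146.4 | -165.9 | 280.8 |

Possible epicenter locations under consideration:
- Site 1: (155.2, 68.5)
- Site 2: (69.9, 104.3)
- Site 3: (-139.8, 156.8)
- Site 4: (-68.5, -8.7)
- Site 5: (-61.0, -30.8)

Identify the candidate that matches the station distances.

Site 2

For each candidate, compare |candidate − station| to the reported distance:
Site 1: residuals Seismometer 1 80.9, Seismometer 2 26.2, Seismometer 3 46.2 → max 80.9 km
Site 2: residuals Seismometer 1 0.0, Seismometer 2 0.0, Seismometer 3 0.0 → max 0.0 km
Site 3: residuals Seismometer 1 56.5, Seismometer 2 211.6, Seismometer 3 150.5 → max 211.6 km
Site 4: residuals Seismometer 1 83.3, Seismometer 2 149.9, Seismometer 3 14.5 → max 149.9 km
Site 5: residuals Seismometer 1 60.1, Seismometer 2 155.2, Seismometer 3 33.3 → max 155.2 km
Only Site 2 has all residuals ≈ 0.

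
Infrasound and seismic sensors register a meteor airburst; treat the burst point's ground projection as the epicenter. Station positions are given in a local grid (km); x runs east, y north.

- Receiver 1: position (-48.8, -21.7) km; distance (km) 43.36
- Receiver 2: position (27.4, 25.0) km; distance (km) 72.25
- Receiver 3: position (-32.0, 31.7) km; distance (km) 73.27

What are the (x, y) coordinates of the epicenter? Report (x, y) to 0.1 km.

Circle about each station: (x + 48.8)² + (y + 21.7)² = 43.36²; (x − 27.4)² + (y − 25.0)² = 72.25²; (x + 32.0)² + (y − 31.7)² = 73.27².
Subtracting the Receiver 1 equation from the Receiver 2 and Receiver 3 equations removes the quadratic terms:
152.4 x + 93.4 y = -4816.54
33.6 x + 106.8 y = -4311.84
Solving the 2×2 system: x ≈ -8.5, y ≈ -37.7 km.

-8.5 km east, -37.7 km north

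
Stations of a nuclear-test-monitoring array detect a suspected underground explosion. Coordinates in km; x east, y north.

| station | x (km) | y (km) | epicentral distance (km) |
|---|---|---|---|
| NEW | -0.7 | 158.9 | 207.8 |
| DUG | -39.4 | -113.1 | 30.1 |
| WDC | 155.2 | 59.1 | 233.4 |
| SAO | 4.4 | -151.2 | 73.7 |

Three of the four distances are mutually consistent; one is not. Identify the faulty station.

NEW

Solve using three stations at a time. Using DUG, WDC, SAO (subtract circle equations pairwise → linear system) gives (x, y) ≈ (-28.3, -85.2).
Distances from that point to each station vs reported:
  NEW: calculated 245.6 vs reported 207.8 → residual 37.8 km
  DUG: calculated 30.1 vs reported 30.1 → residual 0.0 km
  WDC: calculated 233.4 vs reported 233.4 → residual 0.0 km
  SAO: calculated 73.7 vs reported 73.7 → residual 0.0 km
DUG, WDC, SAO are mutually consistent (residuals ≈ 0); NEW is off by 37.8 km.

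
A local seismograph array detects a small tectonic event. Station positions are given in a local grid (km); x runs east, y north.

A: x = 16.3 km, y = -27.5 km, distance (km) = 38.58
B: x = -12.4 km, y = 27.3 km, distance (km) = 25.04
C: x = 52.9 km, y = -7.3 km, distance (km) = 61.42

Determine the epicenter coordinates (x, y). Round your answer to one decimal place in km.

(-7.7, 2.7)

Circle about each station: (x − 16.3)² + (y + 27.5)² = 38.58²; (x + 12.4)² + (y − 27.3)² = 25.04²; (x − 52.9)² + (y + 7.3)² = 61.42².
Subtracting the A equation from the B and C equations removes the quadratic terms:
-57.4 x + 109.6 y = 738.52
73.2 x + 40.4 y = -454.24
Solving the 2×2 system: x ≈ -7.7, y ≈ 2.7 km.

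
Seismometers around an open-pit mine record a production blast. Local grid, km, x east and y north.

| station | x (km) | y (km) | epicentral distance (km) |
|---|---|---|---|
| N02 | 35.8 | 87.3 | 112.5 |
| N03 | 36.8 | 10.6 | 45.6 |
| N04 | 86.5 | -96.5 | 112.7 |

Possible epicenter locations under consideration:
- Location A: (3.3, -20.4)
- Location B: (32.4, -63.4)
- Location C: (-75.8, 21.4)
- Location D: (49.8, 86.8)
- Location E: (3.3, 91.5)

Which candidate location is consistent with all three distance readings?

For each candidate, compare |candidate − station| to the reported distance:
Location A: residuals N02 0.0, N03 0.0, N04 0.1 → max 0.1 km
Location B: residuals N02 38.2, N03 28.5, N04 49.3 → max 49.3 km
Location C: residuals N02 17.1, N03 67.5, N04 87.9 → max 87.9 km
Location D: residuals N02 98.5, N03 31.7, N04 74.2 → max 98.5 km
Location E: residuals N02 79.7, N03 42.0, N04 92.9 → max 92.9 km
Only Location A has all residuals ≈ 0.

Location A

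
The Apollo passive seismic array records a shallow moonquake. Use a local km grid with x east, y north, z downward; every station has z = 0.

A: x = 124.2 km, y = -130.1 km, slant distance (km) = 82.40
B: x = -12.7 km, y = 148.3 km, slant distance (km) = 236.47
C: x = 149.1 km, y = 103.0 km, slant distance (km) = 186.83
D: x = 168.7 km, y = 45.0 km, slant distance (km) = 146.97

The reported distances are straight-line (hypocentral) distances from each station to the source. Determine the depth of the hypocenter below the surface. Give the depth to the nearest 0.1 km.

Each station gives a sphere (x−x_i)² + (y−y_i)² + z² = d_i² (stations at z=0).
Subtracting the A sphere from B and C: z² cancels, leaving linear equations in x and y:
-273.8 x + 556.8 y = -59325.77
49.8 x + 466.2 y = -27627.53
Solving: x ≈ 79.001, y ≈ -67.700 km (keep extra digits for the depth step; rounded: 79.0, -67.7).
Then from the A sphere: z² = 82.40² − (x − 124.2)² − (y + 130.1)² with x = 79.001, y = -67.700, so z ≈ 29.207 ≈ 29.2 km.

z ≈ 29.2 km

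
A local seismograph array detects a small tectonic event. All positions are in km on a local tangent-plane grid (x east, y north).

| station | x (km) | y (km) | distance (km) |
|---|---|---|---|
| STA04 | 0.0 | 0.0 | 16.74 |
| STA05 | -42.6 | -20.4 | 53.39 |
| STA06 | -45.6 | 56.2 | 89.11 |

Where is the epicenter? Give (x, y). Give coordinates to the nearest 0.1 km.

10.3 km east, -13.2 km north

Circle about each station: x² + y² = 16.74²; (x + 42.6)² + (y + 20.4)² = 53.39²; (x + 45.6)² + (y − 56.2)² = 89.11².
Subtracting the STA04 equation from the STA05 and STA06 equations removes the quadratic terms:
-85.2 x − 40.8 y = -339.34
-91.2 x + 112.4 y = -2422.56
Solving the 2×2 system: x ≈ 10.3, y ≈ -13.2 km.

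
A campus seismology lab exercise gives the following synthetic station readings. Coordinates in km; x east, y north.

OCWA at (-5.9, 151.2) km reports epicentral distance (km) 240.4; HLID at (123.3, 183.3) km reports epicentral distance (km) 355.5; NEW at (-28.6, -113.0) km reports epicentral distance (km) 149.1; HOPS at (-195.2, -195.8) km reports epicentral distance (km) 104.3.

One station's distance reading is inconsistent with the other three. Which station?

HOPS

Solve using three stations at a time. Using OCWA, HLID, NEW (subtract circle equations pairwise → linear system) gives (x, y) ≈ (-156.2, -36.3).
Distances from that point to each station vs reported:
  OCWA: calculated 240.3 vs reported 240.4 → residual 0.1 km
  HLID: calculated 355.4 vs reported 355.5 → residual 0.1 km
  NEW: calculated 148.9 vs reported 149.1 → residual 0.2 km
  HOPS: calculated 164.2 vs reported 104.3 → residual 59.9 km
OCWA, HLID, NEW are mutually consistent (residuals ≈ 0); HOPS is off by 59.9 km.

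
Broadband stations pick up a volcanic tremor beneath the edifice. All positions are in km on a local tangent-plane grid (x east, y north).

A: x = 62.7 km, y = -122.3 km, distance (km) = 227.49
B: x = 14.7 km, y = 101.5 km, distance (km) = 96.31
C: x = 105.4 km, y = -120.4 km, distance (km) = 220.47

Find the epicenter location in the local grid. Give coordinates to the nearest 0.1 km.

Circle about each station: (x − 62.7)² + (y + 122.3)² = 227.49²; (x − 14.7)² + (y − 101.5)² = 96.31²; (x − 105.4)² + (y + 120.4)² = 220.47².
Subtracting the A equation from the B and C equations removes the quadratic terms:
-96.0 x + 447.6 y = 34105.84
85.4 x + 3.8 y = 9861.42
Solving the 2×2 system: x ≈ 111.0, y ≈ 100.0 km.

x ≈ 111.0 km, y ≈ 100.0 km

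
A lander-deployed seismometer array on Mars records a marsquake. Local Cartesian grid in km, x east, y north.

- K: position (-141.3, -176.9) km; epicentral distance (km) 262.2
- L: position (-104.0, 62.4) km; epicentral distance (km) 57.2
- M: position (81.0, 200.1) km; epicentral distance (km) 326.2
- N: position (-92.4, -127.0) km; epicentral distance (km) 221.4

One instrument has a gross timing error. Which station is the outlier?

M

Solve using three stations at a time. Using K, L, N (subtract circle equations pairwise → linear system) gives (x, y) ≈ (-156.8, 84.9).
Distances from that point to each station vs reported:
  K: calculated 262.2 vs reported 262.2 → residual 0.0 km
  L: calculated 57.4 vs reported 57.2 → residual 0.2 km
  M: calculated 264.2 vs reported 326.2 → residual 62.0 km
  N: calculated 221.4 vs reported 221.4 → residual 0.0 km
K, L, N are mutually consistent (residuals ≈ 0); M is off by 62.0 km.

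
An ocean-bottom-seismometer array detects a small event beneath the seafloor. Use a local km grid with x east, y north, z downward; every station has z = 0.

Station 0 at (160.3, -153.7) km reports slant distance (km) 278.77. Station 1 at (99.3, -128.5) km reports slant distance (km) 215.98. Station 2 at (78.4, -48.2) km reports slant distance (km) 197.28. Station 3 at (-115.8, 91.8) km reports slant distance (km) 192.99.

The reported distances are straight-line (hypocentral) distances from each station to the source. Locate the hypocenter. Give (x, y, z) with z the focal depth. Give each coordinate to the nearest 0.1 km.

x ≈ -103.9 km, y ≈ -90.4 km, depth ≈ 62.5 km

Each station gives a sphere (x−x_i)² + (y−y_i)² + z² = d_i² (stations at z=0).
Subtracting the Station 0 sphere from Station 1 and Station 2: z² cancels, leaving linear equations in x and y:
-122.0 x + 50.4 y = 8118.31
-163.8 x + 211.0 y = -2056.67
Solving: x ≈ -103.887, y ≈ -90.395 km (keep extra digits for the depth step; rounded: -103.9, -90.4).
Then from the Station 0 sphere: z² = 278.77² − (x − 160.3)² − (y + 153.7)² with x = -103.887, y = -90.395, so z ≈ 62.533 ≈ 62.5 km.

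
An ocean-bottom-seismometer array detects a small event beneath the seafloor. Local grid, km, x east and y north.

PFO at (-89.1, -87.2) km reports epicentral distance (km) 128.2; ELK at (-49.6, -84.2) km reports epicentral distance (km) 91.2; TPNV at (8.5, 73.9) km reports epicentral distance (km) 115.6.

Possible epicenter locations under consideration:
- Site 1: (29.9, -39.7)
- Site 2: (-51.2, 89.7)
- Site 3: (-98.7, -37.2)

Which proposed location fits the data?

Site 1

For each candidate, compare |candidate − station| to the reported distance:
Site 1: residuals PFO 0.1, ELK 0.1, TPNV 0.0 → max 0.1 km
Site 2: residuals PFO 52.7, ELK 82.7, TPNV 53.8 → max 82.7 km
Site 3: residuals PFO 77.3, ELK 23.2, TPNV 38.8 → max 77.3 km
Only Site 1 has all residuals ≈ 0.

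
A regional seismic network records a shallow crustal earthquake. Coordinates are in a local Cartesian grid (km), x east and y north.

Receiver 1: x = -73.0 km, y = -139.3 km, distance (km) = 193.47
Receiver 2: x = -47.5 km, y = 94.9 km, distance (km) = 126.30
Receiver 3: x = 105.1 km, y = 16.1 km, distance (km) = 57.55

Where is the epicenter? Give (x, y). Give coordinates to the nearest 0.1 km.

Circle about each station: (x + 73.0)² + (y + 139.3)² = 193.47²; (x + 47.5)² + (y − 94.9)² = 126.30²; (x − 105.1)² + (y − 16.1)² = 57.55².
Subtracting the Receiver 1 equation from the Receiver 2 and Receiver 3 equations removes the quadratic terms:
51.0 x + 468.4 y = 8007.72
356.2 x + 310.8 y = 20690.37
Solving the 2×2 system: x ≈ 47.7, y ≈ 11.9 km.
Check against Receiver 1 (with the unrounded x, y): √((x + 73.0)²+(y + 139.3)²) = 193.47 ≈ 193.47 km. ✓

(47.7, 11.9)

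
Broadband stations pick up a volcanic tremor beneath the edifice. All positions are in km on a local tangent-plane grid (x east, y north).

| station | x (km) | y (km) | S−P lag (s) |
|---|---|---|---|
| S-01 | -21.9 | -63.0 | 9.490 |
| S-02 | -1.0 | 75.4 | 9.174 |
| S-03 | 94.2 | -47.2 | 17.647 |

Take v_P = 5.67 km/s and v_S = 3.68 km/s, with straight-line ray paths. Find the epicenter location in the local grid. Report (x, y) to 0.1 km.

Distance from S−P lag: d = Δt · v_P v_S / (v_P − v_S) = Δt · (5.67·3.68)/(5.67−3.68) ≈ 10.4852·Δt.
So d_S-01 = 99.50, d_S-02 = 96.19, d_S-03 = 185.03 km.
Circle about each station: (x + 21.9)² + (y + 63.0)² = 99.50²; (x + 1.0)² + (y − 75.4)² = 96.19²; (x − 94.2)² + (y + 47.2)² = 185.03².
Subtracting the S-01 equation from the S-02 and S-03 equations removes the quadratic terms:
41.8 x + 276.8 y = 1885.28
232.2 x + 31.6 y = -17682.98
Solving the 2×2 system: x ≈ -78.7, y ≈ 18.7 km.

(-78.7, 18.7)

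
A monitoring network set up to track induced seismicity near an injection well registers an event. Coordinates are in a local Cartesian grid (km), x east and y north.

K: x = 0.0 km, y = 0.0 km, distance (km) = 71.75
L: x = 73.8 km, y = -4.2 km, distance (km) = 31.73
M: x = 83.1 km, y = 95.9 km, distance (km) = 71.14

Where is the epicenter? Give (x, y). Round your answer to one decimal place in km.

66.6 km east, 26.7 km north

Circle about each station: x² + y² = 71.75²; (x − 73.8)² + (y + 4.2)² = 31.73²; (x − 83.1)² + (y − 95.9)² = 71.14².
Subtracting pairs of circle equations eliminates x²+y² and gives linear equations (the radical axes):
147.6 x − 8.4 y = 9605.35
166.2 x + 191.8 y = 16189.58
Solving the 2×2 system: x ≈ 66.6, y ≈ 26.7 km.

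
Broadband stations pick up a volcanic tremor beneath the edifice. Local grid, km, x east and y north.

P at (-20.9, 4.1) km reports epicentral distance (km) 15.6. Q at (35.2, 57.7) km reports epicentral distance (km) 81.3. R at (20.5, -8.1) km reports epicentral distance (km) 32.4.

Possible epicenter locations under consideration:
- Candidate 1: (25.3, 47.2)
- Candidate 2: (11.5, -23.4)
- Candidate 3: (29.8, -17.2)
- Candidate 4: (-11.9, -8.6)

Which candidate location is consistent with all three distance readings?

For each candidate, compare |candidate − station| to the reported distance:
Candidate 1: residuals P 47.6, Q 66.9, R 23.1 → max 66.9 km
Candidate 2: residuals P 26.9, Q 3.2, R 14.6 → max 26.9 km
Candidate 3: residuals P 39.4, Q 6.2, R 19.4 → max 39.4 km
Candidate 4: residuals P 0.0, Q 0.0, R 0.0 → max 0.0 km
Only Candidate 4 has all residuals ≈ 0.

Candidate 4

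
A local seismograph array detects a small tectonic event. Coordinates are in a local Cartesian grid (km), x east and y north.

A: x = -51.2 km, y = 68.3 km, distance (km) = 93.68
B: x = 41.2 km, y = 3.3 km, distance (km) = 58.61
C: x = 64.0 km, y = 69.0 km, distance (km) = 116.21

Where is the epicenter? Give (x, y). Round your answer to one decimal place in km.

x ≈ -13.6 km, y ≈ -17.5 km

Circle about each station: (x + 51.2)² + (y − 68.3)² = 93.68²; (x − 41.2)² + (y − 3.3)² = 58.61²; (x − 64.0)² + (y − 69.0)² = 116.21².
Subtracting the A equation from the B and C equations removes the quadratic terms:
184.8 x − 130.0 y = -237.19
230.4 x + 1.4 y = -3158.15
Solving the 2×2 system: x ≈ -13.6, y ≈ -17.5 km.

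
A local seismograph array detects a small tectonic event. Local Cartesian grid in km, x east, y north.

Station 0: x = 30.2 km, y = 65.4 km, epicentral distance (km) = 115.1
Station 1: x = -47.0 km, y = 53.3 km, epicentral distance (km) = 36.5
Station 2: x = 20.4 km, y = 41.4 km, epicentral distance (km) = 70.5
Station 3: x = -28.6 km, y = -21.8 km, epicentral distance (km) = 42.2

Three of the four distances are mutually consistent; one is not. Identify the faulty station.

Station 0

Solve using three stations at a time. Using Station 1, Station 2, Station 3 (subtract circle equations pairwise → linear system) gives (x, y) ≈ (-45.7, 16.8).
Distances from that point to each station vs reported:
  Station 0: calculated 90.1 vs reported 115.1 → residual 25.0 km
  Station 1: calculated 36.5 vs reported 36.5 → residual 0.0 km
  Station 2: calculated 70.5 vs reported 70.5 → residual 0.0 km
  Station 3: calculated 42.2 vs reported 42.2 → residual 0.0 km
Station 1, Station 2, Station 3 are mutually consistent (residuals ≈ 0); Station 0 is off by 25.0 km.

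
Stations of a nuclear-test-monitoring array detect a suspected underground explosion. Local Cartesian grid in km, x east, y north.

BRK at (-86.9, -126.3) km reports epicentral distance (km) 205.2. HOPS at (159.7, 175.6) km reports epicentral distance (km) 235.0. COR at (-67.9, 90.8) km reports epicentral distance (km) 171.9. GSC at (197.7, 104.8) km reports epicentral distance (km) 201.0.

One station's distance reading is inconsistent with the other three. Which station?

Solve using three stations at a time. Using HOPS, COR, GSC (subtract circle equations pairwise → linear system) gives (x, y) ≈ (51.4, -32.8).
Distances from that point to each station vs reported:
  BRK: calculated 166.9 vs reported 205.2 → residual 38.3 km
  HOPS: calculated 234.9 vs reported 235.0 → residual 0.1 km
  COR: calculated 171.8 vs reported 171.9 → residual 0.1 km
  GSC: calculated 200.9 vs reported 201.0 → residual 0.1 km
HOPS, COR, GSC are mutually consistent (residuals ≈ 0); BRK is off by 38.3 km.

BRK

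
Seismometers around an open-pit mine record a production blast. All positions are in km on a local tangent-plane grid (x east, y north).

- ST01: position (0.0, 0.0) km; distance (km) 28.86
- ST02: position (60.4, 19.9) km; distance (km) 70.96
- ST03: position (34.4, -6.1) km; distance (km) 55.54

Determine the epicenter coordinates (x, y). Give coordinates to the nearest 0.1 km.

(-10.2, 27.0)

Circle about each station: x² + y² = 28.86²; (x − 60.4)² + (y − 19.9)² = 70.96²; (x − 34.4)² + (y + 6.1)² = 55.54².
Subtracting the ST01 equation from the ST02 and ST03 equations removes the quadratic terms:
120.8 x + 39.8 y = -158.25
68.8 x − 12.2 y = -1031.22
Solving the 2×2 system: x ≈ -10.2, y ≈ 27.0 km.
Check against ST01 (with the unrounded x, y): √(x²+y²) = 28.85 ≈ 28.86 km. ✓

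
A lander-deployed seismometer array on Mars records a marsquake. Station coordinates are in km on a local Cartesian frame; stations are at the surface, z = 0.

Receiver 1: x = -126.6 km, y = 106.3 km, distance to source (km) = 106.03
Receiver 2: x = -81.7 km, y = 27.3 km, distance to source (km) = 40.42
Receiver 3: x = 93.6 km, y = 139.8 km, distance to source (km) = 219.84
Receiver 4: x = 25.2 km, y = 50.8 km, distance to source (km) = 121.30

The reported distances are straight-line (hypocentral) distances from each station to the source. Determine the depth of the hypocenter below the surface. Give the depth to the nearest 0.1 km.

Each station gives a sphere (x−x_i)² + (y−y_i)² + z² = d_i² (stations at z=0).
Subtracting the Receiver 1 sphere from Receiver 2 and Receiver 3: z² cancels, leaving linear equations in x and y:
89.8 x − 158.0 y = -10298.49
440.4 x + 67.0 y = -36109.51
Solving: x ≈ -84.594, y ≈ 17.101 km (keep extra digits for the depth step; rounded: -84.6, 17.1).
Then from the Receiver 1 sphere: z² = 106.03² − (x + 126.6)² − (y − 106.3)² with x = -84.594, y = 17.101, so z ≈ 39.005 ≈ 39.0 km.

depth ≈ 39.0 km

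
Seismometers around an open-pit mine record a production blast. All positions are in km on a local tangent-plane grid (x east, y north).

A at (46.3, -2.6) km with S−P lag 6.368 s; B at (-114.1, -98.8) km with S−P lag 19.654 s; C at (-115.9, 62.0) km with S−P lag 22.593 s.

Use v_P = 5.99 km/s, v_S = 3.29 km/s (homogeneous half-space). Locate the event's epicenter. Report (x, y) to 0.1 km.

Distance from S−P lag: d = Δt · v_P v_S / (v_P − v_S) = Δt · (5.99·3.29)/(5.99−3.29) ≈ 7.2989·Δt.
So d_A = 46.48, d_B = 143.45, d_C = 164.90 km.
Circle about each station: (x − 46.3)² + (y + 2.6)² = 46.48²; (x + 114.1)² + (y + 98.8)² = 143.45²; (x + 115.9)² + (y − 62.0)² = 164.90².
Subtracting pairs of circle equations eliminates x²+y² and gives linear equations (the radical axes):
-320.8 x − 192.4 y = 2212.29
-324.4 x + 129.2 y = -9905.26
Solving the 2×2 system: x ≈ 15.6, y ≈ -37.5 km.

(15.6, -37.5)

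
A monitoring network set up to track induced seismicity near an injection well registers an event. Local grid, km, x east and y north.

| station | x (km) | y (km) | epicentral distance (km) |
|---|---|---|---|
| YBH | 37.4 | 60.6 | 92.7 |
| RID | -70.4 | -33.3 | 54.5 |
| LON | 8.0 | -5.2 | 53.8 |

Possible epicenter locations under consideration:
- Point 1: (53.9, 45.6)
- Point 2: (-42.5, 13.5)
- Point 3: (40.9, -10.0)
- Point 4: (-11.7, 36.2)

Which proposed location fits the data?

Point 2

For each candidate, compare |candidate − station| to the reported distance:
Point 1: residuals YBH 70.4, RID 92.7, LON 14.7 → max 92.7 km
Point 2: residuals YBH 0.0, RID 0.0, LON 0.1 → max 0.1 km
Point 3: residuals YBH 22.0, RID 59.2, LON 20.6 → max 59.2 km
Point 4: residuals YBH 37.9, RID 36.5, LON 8.0 → max 37.9 km
Only Point 2 has all residuals ≈ 0.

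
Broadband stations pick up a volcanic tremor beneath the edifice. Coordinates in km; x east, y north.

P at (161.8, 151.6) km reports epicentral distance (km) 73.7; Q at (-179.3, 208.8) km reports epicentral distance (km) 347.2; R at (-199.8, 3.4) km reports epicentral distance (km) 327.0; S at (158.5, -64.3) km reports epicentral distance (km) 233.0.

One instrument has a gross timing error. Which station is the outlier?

Q

Solve using three stations at a time. Using P, R, S (subtract circle equations pairwise → linear system) gives (x, y) ≈ (88.4, 157.9).
Distances from that point to each station vs reported:
  P: calculated 73.7 vs reported 73.7 → residual 0.0 km
  Q: calculated 272.5 vs reported 347.2 → residual 74.7 km
  R: calculated 327.0 vs reported 327.0 → residual 0.0 km
  S: calculated 233.0 vs reported 233.0 → residual 0.0 km
P, R, S are mutually consistent (residuals ≈ 0); Q is off by 74.7 km.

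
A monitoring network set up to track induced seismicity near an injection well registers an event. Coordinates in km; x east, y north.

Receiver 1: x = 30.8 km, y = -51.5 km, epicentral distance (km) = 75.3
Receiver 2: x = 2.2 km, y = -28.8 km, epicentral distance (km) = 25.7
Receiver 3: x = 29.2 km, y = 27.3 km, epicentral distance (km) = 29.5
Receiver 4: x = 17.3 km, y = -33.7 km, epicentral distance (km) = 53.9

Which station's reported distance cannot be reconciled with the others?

Receiver 2

Solve using three stations at a time. Using Receiver 1, Receiver 3, Receiver 4 (subtract circle equations pairwise → linear system) gives (x, y) ≈ (1.2, 17.8).
Distances from that point to each station vs reported:
  Receiver 1: calculated 75.3 vs reported 75.3 → residual 0.0 km
  Receiver 2: calculated 46.6 vs reported 25.7 → residual 20.9 km
  Receiver 3: calculated 29.5 vs reported 29.5 → residual 0.0 km
  Receiver 4: calculated 53.9 vs reported 53.9 → residual 0.0 km
Receiver 1, Receiver 3, Receiver 4 are mutually consistent (residuals ≈ 0); Receiver 2 is off by 20.9 km.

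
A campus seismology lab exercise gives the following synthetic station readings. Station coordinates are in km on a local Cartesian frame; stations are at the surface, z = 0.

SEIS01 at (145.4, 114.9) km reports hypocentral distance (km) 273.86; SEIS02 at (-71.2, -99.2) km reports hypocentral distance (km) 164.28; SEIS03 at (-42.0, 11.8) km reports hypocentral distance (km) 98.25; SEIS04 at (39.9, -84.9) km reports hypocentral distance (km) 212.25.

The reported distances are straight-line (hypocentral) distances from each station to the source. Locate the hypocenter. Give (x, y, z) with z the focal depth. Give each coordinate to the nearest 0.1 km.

Each station gives a sphere (x−x_i)² + (y−y_i)² + z² = d_i² (stations at z=0).
Subtracting the SEIS01 sphere from SEIS02 and SEIS03: z² cancels, leaving linear equations in x and y:
-433.2 x − 428.2 y = 28578.29
-374.8 x − 206.2 y = 32906.31
Solving: x ≈ -115.194, y ≈ 49.799 km (keep extra digits for the depth step; rounded: -115.2, 49.8).
Then from the SEIS01 sphere: z² = 273.86² − (x − 145.4)² − (y − 114.9)² with x = -115.194, y = 49.799, so z ≈ 53.403 ≈ 53.4 km.

(-115.2, 49.8, 53.4)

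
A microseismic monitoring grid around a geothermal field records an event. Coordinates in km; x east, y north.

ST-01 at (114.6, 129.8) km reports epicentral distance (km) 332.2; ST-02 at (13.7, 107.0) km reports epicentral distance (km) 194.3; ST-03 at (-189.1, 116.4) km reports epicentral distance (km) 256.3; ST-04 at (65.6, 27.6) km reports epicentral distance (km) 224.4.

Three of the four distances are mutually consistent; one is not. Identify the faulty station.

ST-02

Solve using three stations at a time. Using ST-01, ST-03, ST-04 (subtract circle equations pairwise → linear system) gives (x, y) ≈ (-99.9, -123.8).
Distances from that point to each station vs reported:
  ST-01: calculated 332.1 vs reported 332.2 → residual 0.1 km
  ST-02: calculated 257.2 vs reported 194.3 → residual 62.9 km
  ST-03: calculated 256.2 vs reported 256.3 → residual 0.1 km
  ST-04: calculated 224.3 vs reported 224.4 → residual 0.1 km
ST-01, ST-03, ST-04 are mutually consistent (residuals ≈ 0); ST-02 is off by 62.9 km.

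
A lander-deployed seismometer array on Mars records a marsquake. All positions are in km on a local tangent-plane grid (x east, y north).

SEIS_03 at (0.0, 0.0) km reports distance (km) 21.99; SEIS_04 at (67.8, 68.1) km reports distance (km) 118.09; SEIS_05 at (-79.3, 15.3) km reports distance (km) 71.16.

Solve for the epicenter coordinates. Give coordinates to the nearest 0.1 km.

(-15.3, -15.8)

Circle about each station: x² + y² = 21.99²; (x − 67.8)² + (y − 68.1)² = 118.09²; (x + 79.3)² + (y − 15.3)² = 71.16².
Subtracting the SEIS_03 equation from the SEIS_04 and SEIS_05 equations removes the quadratic terms:
135.6 x + 136.2 y = -4227.24
-158.6 x + 30.6 y = 1942.39
Solving the 2×2 system: x ≈ -15.3, y ≈ -15.8 km.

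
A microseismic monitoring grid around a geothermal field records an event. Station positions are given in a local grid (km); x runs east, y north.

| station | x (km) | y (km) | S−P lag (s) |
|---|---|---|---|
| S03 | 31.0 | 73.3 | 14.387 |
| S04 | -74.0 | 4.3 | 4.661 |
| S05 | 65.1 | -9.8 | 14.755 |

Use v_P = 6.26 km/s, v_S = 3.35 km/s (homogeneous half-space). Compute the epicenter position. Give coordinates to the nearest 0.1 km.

Distance from S−P lag: d = Δt · v_P v_S / (v_P − v_S) = Δt · (6.26·3.35)/(6.26−3.35) ≈ 7.2065·Δt.
So d_S03 = 103.68, d_S04 = 33.59, d_S05 = 106.33 km.
Circle about each station: (x − 31.0)² + (y − 73.3)² = 103.68²; (x + 74.0)² + (y − 4.3)² = 33.59²; (x − 65.1)² + (y + 9.8)² = 106.33².
Subtracting pairs of circle equations eliminates x²+y² and gives linear equations (the radical axes):
-210.0 x − 138.0 y = 8781.85
68.2 x − 166.2 y = -2556.37
Solving the 2×2 system: x ≈ -40.9, y ≈ -1.4 km.
Check against S03 (with the unrounded x, y): √((x − 31.0)²+(y − 73.3)²) = 103.68 ≈ 103.68 km. ✓

-40.9 km east, -1.4 km north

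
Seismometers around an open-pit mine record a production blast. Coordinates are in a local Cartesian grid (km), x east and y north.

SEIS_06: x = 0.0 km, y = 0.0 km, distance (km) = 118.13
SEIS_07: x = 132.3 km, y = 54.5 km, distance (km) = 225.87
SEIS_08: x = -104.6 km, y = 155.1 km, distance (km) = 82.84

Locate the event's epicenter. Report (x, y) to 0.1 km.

Circle about each station: x² + y² = 118.13²; (x − 132.3)² + (y − 54.5)² = 225.87²; (x + 104.6)² + (y − 155.1)² = 82.84².
Subtracting the SEIS_06 equation from the SEIS_07 and SEIS_08 equations removes the quadratic terms:
264.6 x + 109.0 y = -16589.02
-209.2 x + 310.2 y = 42089.40
Solving the 2×2 system: x ≈ -92.8, y ≈ 73.1 km.

(-92.8, 73.1)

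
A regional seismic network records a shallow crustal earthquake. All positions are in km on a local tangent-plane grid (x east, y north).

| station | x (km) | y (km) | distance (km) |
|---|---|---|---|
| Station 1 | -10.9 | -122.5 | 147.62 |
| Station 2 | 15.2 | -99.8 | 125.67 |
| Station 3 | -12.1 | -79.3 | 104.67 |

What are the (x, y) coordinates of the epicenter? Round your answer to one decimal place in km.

-1.2 km east, 24.8 km north

Circle about each station: (x + 10.9)² + (y + 122.5)² = 147.62²; (x − 15.2)² + (y + 99.8)² = 125.67²; (x + 12.1)² + (y + 79.3)² = 104.67².
Subtracting the Station 1 equation from the Station 2 and Station 3 equations removes the quadratic terms:
52.2 x + 45.4 y = 1064.74
-2.4 x + 86.4 y = 2145.70
Solving the 2×2 system: x ≈ -1.2, y ≈ 24.8 km.
Check against Station 1 (with the unrounded x, y): √((x + 10.9)²+(y + 122.5)²) = 147.62 ≈ 147.62 km. ✓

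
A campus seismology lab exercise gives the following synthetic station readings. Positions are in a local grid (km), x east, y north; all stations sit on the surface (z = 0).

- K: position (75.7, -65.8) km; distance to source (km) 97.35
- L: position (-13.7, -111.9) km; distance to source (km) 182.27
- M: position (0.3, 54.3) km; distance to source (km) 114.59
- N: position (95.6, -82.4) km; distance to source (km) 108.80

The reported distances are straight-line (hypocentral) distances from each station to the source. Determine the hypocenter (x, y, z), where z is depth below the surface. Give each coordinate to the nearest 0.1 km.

(106.6, 22.1, 28.2)

Each station gives a sphere (x−x_i)² + (y−y_i)² + z² = d_i² (stations at z=0).
Subtracting the K sphere from L and M: z² cancels, leaving linear equations in x and y:
-178.8 x − 92.2 y = -21096.16
-150.8 x + 240.2 y = -10765.40
Solving: x ≈ 106.591, y ≈ 22.101 km (keep extra digits for the depth step; rounded: 106.6, 22.1).
Then from the K sphere: z² = 97.35² − (x − 75.7)² − (y + 65.8)² with x = 106.591, y = 22.101, so z ≈ 28.217 ≈ 28.2 km.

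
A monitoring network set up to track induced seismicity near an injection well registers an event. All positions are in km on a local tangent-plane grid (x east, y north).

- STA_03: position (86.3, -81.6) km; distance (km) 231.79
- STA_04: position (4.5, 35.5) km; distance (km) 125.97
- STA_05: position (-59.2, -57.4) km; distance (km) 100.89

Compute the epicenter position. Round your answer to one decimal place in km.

Circle about each station: (x − 86.3)² + (y + 81.6)² = 231.79²; (x − 4.5)² + (y − 35.5)² = 125.97²; (x + 59.2)² + (y + 57.4)² = 100.89².
Subtracting the STA_03 equation from the STA_04 and STA_05 equations removes the quadratic terms:
-163.6 x + 234.2 y = 25032.41
-291.0 x + 48.4 y = 36240.96
Solving the 2×2 system: x ≈ -120.8, y ≈ 22.5 km.

(-120.8, 22.5)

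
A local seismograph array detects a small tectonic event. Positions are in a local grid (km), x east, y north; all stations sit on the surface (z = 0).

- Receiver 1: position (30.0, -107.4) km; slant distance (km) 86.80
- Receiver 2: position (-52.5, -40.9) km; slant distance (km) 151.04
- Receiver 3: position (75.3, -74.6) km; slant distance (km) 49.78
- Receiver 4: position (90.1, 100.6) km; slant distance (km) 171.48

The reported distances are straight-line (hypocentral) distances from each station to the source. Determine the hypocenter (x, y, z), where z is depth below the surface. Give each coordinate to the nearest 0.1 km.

(89.2, -64.4, 46.7)

Each station gives a sphere (x−x_i)² + (y−y_i)² + z² = d_i² (stations at z=0).
Subtracting the Receiver 1 sphere from Receiver 2 and Receiver 3: z² cancels, leaving linear equations in x and y:
-165.0 x + 133.0 y = -23284.54
90.6 x + 65.6 y = 3856.68
Solving: x ≈ 89.203, y ≈ -64.407 km (keep extra digits for the depth step; rounded: 89.2, -64.4).
Then from the Receiver 1 sphere: z² = 86.80² − (x − 30.0)² − (y + 107.4)² with x = 89.203, y = -64.407, so z ≈ 46.700 ≈ 46.7 km.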